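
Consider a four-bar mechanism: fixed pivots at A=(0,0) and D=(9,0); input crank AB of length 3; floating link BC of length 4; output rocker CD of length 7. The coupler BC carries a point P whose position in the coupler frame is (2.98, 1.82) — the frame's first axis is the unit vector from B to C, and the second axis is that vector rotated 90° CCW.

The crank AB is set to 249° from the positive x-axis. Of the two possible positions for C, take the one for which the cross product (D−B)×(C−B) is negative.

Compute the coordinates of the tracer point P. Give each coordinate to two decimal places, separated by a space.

2.14 -1.45

A=(0,0), D=(9.00,0)
B = A + 3.00·(cos249°, sin249°) = (-1.0751, -2.8007)
|BD| = 10.4571
circle(B,4.00) ∩ circle(D,7.00): a=3.6507, h=1.6347
  candidates: C₊=(2.0044,-0.2480) cross=17.095; C₋=(2.8801,-3.3980) cross=-17.095
  mode - wants cross < 0 → take C=(2.8801,-3.3980) (cross=-17.095)
ex = (C−B)/|BC| = (0.9888,-0.1493); ey = (0.1493,0.9888)
P = B + 2.98·ex + 1.82·ey = (2.1432,-1.4461)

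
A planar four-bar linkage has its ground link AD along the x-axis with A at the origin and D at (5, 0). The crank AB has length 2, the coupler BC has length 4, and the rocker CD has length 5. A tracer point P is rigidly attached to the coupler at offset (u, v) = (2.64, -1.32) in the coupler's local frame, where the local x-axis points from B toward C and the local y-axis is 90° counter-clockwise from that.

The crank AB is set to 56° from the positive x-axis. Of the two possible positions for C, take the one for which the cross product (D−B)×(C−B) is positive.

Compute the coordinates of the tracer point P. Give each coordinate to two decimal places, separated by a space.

A=(0,0), D=(5.00,0)
B = A + 2.00·(cos56°, sin56°) = (1.1184, 1.6581)
|BD| = 4.2209
circle(B,4.00) ∩ circle(D,5.00): a=1.0443, h=3.8613
  candidates: C₊=(3.5956,4.7987) cross=16.298; C₋=(0.5620,-2.3030) cross=-16.298
  mode + wants cross > 0 → take C=(3.5956,4.7987) (cross=16.298)
ex = (C−B)/|BC| = (0.6193,0.7852); ey = (-0.7852,0.6193)
P = B + 2.64·ex + -1.32·ey = (3.7897,2.9134)

3.79 2.91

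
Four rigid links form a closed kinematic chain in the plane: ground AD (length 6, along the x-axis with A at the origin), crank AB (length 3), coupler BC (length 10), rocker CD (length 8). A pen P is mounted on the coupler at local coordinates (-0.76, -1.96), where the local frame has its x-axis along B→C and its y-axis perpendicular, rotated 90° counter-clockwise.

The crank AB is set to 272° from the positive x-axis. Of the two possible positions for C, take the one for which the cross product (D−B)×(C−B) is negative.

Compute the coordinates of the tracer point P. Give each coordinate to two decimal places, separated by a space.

-1.44 -4.43

A=(0,0), D=(6.00,0)
B = A + 3.00·(cos272°, sin272°) = (0.1047, -2.9982)
|BD| = 6.6139
circle(B,10.00) ∩ circle(D,8.00): a=6.0285, h=7.9786
  candidates: C₊=(1.8614,6.8463) cross=52.769; C₋=(9.0950,-7.3771) cross=-52.769
  mode - wants cross < 0 → take C=(9.0950,-7.3771) (cross=-52.769)
ex = (C−B)/|BC| = (0.8990,-0.4379); ey = (0.4379,0.8990)
P = B + -0.76·ex + -1.96·ey = (-1.4368,-4.4275)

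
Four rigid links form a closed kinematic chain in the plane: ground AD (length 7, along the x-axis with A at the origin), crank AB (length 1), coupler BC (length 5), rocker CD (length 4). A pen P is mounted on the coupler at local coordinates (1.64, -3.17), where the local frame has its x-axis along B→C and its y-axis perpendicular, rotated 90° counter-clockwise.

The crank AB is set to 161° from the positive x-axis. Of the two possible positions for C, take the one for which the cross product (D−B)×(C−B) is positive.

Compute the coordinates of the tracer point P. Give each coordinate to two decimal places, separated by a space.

A=(0,0), D=(7.00,0)
B = A + 1.00·(cos161°, sin161°) = (-0.9455, 0.3256)
|BD| = 7.9522
circle(B,5.00) ∩ circle(D,4.00): a=4.5420, h=2.0906
  candidates: C₊=(3.6782,2.2284) cross=16.625; C₋=(3.5071,-1.9492) cross=-16.625
  mode + wants cross > 0 → take C=(3.6782,2.2284) (cross=16.625)
ex = (C−B)/|BC| = (0.9248,0.3806); ey = (-0.3806,0.9248)
P = B + 1.64·ex + -3.17·ey = (1.7775,-1.9818)

1.78 -1.98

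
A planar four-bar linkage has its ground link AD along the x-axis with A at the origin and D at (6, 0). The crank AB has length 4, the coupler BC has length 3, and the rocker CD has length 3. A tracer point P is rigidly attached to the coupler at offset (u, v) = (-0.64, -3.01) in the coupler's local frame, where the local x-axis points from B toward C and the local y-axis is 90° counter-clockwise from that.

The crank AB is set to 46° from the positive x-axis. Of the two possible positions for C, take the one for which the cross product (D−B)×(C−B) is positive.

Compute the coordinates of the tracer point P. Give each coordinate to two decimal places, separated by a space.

2.25 -0.15

A=(0,0), D=(6.00,0)
B = A + 4.00·(cos46°, sin46°) = (2.7786, 2.8774)
|BD| = 4.3193
circle(B,3.00) ∩ circle(D,3.00): a=2.1597, h=2.0823
  candidates: C₊=(5.7765,2.9917) cross=8.994; C₋=(3.0022,-0.1143) cross=-8.994
  mode + wants cross > 0 → take C=(5.7765,2.9917) (cross=8.994)
ex = (C−B)/|BC| = (0.9993,0.0381); ey = (-0.0381,0.9993)
P = B + -0.64·ex + -3.01·ey = (2.2538,-0.1548)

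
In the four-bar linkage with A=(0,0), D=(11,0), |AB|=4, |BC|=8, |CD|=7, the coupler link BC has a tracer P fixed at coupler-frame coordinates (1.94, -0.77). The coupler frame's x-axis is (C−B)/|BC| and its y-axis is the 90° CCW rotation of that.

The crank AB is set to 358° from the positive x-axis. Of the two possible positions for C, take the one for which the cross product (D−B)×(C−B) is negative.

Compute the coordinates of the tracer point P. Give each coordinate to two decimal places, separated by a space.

A=(0,0), D=(11.00,0)
B = A + 4.00·(cos358°, sin358°) = (3.9976, -0.1396)
|BD| = 7.0038
circle(B,8.00) ∩ circle(D,7.00): a=4.5728, h=6.5643
  candidates: C₊=(8.4386,6.5145) cross=45.975; C₋=(8.7002,-6.6114) cross=-45.975
  mode - wants cross < 0 → take C=(8.7002,-6.6114) (cross=-45.975)
ex = (C−B)/|BC| = (0.5878,-0.8090); ey = (0.8090,0.5878)
P = B + 1.94·ex + -0.77·ey = (4.5150,-2.1617)

4.52 -2.16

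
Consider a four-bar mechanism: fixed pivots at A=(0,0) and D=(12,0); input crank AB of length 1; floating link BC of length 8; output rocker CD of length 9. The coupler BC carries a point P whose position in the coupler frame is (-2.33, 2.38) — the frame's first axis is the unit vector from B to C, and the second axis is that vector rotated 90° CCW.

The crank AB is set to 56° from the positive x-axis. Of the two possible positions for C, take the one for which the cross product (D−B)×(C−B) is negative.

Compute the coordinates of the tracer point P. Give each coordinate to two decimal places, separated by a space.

A=(0,0), D=(12.00,0)
B = A + 1.00·(cos56°, sin56°) = (0.5592, 0.8290)
|BD| = 11.4708
circle(B,8.00) ∩ circle(D,9.00): a=4.9944, h=6.2495
  candidates: C₊=(5.9922,6.7012) cross=71.687; C₋=(5.0888,-5.7651) cross=-71.687
  mode - wants cross < 0 → take C=(5.0888,-5.7651) (cross=-71.687)
ex = (C−B)/|BC| = (0.5662,-0.8243); ey = (0.8243,0.5662)
P = B + -2.33·ex + 2.38·ey = (1.2017,4.0971)

1.20 4.10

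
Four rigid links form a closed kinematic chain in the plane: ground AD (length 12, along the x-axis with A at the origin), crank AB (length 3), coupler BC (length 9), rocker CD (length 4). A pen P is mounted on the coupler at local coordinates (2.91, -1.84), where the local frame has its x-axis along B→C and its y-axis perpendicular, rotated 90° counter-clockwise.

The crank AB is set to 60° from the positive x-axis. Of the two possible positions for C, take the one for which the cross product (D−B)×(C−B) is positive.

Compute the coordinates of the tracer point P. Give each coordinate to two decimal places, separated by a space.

A=(0,0), D=(12.00,0)
B = A + 3.00·(cos60°, sin60°) = (1.5000, 2.5981)
|BD| = 10.8167
circle(B,9.00) ∩ circle(D,4.00): a=8.4130, h=3.1972
  candidates: C₊=(10.4346,3.6810) cross=34.583; C₋=(8.8987,-2.5263) cross=-34.583
  mode + wants cross > 0 → take C=(10.4346,3.6810) (cross=34.583)
ex = (C−B)/|BC| = (0.9927,0.1203); ey = (-0.1203,0.9927)
P = B + 2.91·ex + -1.84·ey = (4.6103,1.1216)

4.61 1.12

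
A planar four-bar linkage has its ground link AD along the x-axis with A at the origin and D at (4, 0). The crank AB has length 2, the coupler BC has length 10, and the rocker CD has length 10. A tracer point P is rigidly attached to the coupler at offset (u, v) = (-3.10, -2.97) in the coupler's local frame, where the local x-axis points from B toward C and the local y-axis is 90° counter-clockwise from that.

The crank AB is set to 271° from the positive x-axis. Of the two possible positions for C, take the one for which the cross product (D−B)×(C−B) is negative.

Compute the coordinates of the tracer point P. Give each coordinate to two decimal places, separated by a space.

A=(0,0), D=(4.00,0)
B = A + 2.00·(cos271°, sin271°) = (0.0349, -1.9997)
|BD| = 4.4408
circle(B,10.00) ∩ circle(D,10.00): a=2.2204, h=9.7504
  candidates: C₊=(-2.3731,7.7060) cross=43.300; C₋=(6.4080,-9.7057) cross=-43.300
  mode - wants cross < 0 → take C=(6.4080,-9.7057) (cross=-43.300)
ex = (C−B)/|BC| = (0.6373,-0.7706); ey = (0.7706,0.6373)
P = B + -3.10·ex + -2.97·ey = (-4.2295,-1.5036)

-4.23 -1.50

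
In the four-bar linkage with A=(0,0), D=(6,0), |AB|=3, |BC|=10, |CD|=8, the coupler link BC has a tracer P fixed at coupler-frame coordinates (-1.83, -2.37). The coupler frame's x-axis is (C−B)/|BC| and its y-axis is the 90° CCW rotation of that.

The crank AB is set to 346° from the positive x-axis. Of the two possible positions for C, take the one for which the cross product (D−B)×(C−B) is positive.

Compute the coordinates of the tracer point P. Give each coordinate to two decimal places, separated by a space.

A=(0,0), D=(6.00,0)
B = A + 3.00·(cos346°, sin346°) = (2.9109, -0.7258)
|BD| = 3.1732
circle(B,10.00) ∩ circle(D,8.00): a=7.2591, h=6.8779
  candidates: C₊=(8.4045,7.6301) cross=21.825; C₋=(11.5506,-5.7611) cross=-21.825
  mode + wants cross > 0 → take C=(8.4045,7.6301) (cross=21.825)
ex = (C−B)/|BC| = (0.5494,0.8356); ey = (-0.8356,0.5494)
P = B + -1.83·ex + -2.37·ey = (3.8859,-3.5569)

3.89 -3.56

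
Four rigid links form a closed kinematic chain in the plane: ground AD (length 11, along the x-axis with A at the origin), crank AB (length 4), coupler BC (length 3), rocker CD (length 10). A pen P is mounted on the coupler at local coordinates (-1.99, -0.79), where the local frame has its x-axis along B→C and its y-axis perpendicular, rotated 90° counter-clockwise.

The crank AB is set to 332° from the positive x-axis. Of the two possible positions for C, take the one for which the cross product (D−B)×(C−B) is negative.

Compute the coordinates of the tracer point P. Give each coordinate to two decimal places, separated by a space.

A=(0,0), D=(11.00,0)
B = A + 4.00·(cos332°, sin332°) = (3.5318, -1.8779)
|BD| = 7.7007
circle(B,3.00) ∩ circle(D,10.00): a=-2.0582, h=2.1826
  candidates: C₊=(1.0035,-0.2631) cross=16.808; C₋=(2.0680,-4.4965) cross=-16.808
  mode - wants cross < 0 → take C=(2.0680,-4.4965) (cross=-16.808)
ex = (C−B)/|BC| = (-0.4879,-0.8729); ey = (0.8729,-0.4879)
P = B + -1.99·ex + -0.79·ey = (3.8132,0.2446)

3.81 0.24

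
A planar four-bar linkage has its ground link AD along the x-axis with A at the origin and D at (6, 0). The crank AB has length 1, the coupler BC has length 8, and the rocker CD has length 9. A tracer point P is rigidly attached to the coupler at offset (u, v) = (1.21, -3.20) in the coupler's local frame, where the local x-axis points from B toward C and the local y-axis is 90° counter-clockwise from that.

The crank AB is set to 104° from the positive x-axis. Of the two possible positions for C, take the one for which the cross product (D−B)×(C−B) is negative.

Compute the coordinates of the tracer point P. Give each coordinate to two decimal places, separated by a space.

A=(0,0), D=(6.00,0)
B = A + 1.00·(cos104°, sin104°) = (-0.2419, 0.9703)
|BD| = 6.3169
circle(B,8.00) ∩ circle(D,9.00): a=1.8128, h=7.7919
  candidates: C₊=(2.7463,8.3913) cross=49.221; C₋=(0.3525,-7.0076) cross=-49.221
  mode - wants cross < 0 → take C=(0.3525,-7.0076) (cross=-49.221)
ex = (C−B)/|BC| = (0.0743,-0.9972); ey = (0.9972,0.0743)
P = B + 1.21·ex + -3.20·ey = (-3.3432,-0.4741)

-3.34 -0.47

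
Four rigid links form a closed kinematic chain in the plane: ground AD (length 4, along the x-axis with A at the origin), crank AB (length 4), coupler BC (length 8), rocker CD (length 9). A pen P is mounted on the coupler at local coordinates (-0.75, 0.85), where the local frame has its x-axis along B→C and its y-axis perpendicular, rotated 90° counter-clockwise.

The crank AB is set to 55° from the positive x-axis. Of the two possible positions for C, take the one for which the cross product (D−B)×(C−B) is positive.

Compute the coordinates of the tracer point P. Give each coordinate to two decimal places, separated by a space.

A=(0,0), D=(4.00,0)
B = A + 4.00·(cos55°, sin55°) = (2.2943, 3.2766)
|BD| = 3.6940
circle(B,8.00) ∩ circle(D,9.00): a=-0.4540, h=7.9871
  candidates: C₊=(9.1693,7.3674) cross=29.504; C₋=(-5.0000,-0.0087) cross=-29.504
  mode + wants cross > 0 → take C=(9.1693,7.3674) (cross=29.504)
ex = (C−B)/|BC| = (0.8594,0.5113); ey = (-0.5113,0.8594)
P = B + -0.75·ex + 0.85·ey = (1.2151,3.6236)

1.22 3.62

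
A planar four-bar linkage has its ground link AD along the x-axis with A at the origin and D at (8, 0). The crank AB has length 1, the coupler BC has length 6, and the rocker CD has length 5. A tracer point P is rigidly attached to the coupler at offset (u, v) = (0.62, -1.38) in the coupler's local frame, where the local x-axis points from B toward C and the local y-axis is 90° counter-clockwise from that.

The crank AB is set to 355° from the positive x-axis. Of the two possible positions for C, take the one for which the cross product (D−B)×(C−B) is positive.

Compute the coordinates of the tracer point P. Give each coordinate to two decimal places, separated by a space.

2.41 -0.62

A=(0,0), D=(8.00,0)
B = A + 1.00·(cos355°, sin355°) = (0.9962, -0.0872)
|BD| = 7.0043
circle(B,6.00) ∩ circle(D,5.00): a=4.2874, h=4.1974
  candidates: C₊=(5.2310,4.1633) cross=29.400; C₋=(5.3355,-4.2309) cross=-29.400
  mode + wants cross > 0 → take C=(5.2310,4.1633) (cross=29.400)
ex = (C−B)/|BC| = (0.7058,0.7084); ey = (-0.7084,0.7058)
P = B + 0.62·ex + -1.38·ey = (2.4114,-0.6220)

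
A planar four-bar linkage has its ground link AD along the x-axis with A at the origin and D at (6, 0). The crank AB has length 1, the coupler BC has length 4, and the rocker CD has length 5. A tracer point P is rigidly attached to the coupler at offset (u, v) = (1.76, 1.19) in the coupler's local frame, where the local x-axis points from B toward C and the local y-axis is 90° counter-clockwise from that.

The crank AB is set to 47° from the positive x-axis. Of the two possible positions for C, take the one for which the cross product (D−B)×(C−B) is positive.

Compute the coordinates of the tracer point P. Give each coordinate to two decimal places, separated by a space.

A=(0,0), D=(6.00,0)
B = A + 1.00·(cos47°, sin47°) = (0.6820, 0.7314)
|BD| = 5.3681
circle(B,4.00) ∩ circle(D,5.00): a=1.8457, h=3.5487
  candidates: C₊=(2.9940,3.9955) cross=19.050; C₋=(2.0270,-3.0357) cross=-19.050
  mode + wants cross > 0 → take C=(2.9940,3.9955) (cross=19.050)
ex = (C−B)/|BC| = (0.5780,0.8160); ey = (-0.8160,0.5780)
P = B + 1.76·ex + 1.19·ey = (0.7282,2.8554)

0.73 2.86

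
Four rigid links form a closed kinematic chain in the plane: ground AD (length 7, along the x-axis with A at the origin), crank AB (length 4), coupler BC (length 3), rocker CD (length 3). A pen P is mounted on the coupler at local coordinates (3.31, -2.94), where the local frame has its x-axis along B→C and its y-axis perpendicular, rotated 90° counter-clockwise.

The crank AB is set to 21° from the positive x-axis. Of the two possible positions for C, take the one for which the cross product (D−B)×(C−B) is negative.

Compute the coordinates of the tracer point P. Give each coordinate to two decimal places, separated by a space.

A=(0,0), D=(7.00,0)
B = A + 4.00·(cos21°, sin21°) = (3.7343, 1.4335)
|BD| = 3.5664
circle(B,3.00) ∩ circle(D,3.00): a=1.7832, h=2.4125
  candidates: C₊=(6.3368,2.9258) cross=8.604; C₋=(4.3975,-1.4923) cross=-8.604
  mode - wants cross < 0 → take C=(4.3975,-1.4923) (cross=-8.604)
ex = (C−B)/|BC| = (0.2211,-0.9753); ey = (0.9753,0.2211)
P = B + 3.31·ex + -2.94·ey = (1.5988,-2.4446)

1.60 -2.44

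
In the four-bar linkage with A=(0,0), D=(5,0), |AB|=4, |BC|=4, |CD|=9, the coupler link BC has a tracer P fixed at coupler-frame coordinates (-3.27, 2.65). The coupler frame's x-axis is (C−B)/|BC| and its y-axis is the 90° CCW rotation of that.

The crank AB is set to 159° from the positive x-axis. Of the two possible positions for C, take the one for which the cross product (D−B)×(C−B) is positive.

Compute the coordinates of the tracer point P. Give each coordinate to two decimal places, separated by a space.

A=(0,0), D=(5.00,0)
B = A + 4.00·(cos159°, sin159°) = (-3.7343, 1.4335)
|BD| = 8.8512
circle(B,4.00) ∩ circle(D,9.00): a=0.7538, h=3.9283
  candidates: C₊=(-2.3543,5.1879) cross=34.770; C₋=(-3.6267,-2.5651) cross=-34.770
  mode + wants cross > 0 → take C=(-2.3543,5.1879) (cross=34.770)
ex = (C−B)/|BC| = (0.3450,0.9386); ey = (-0.9386,0.3450)
P = B + -3.27·ex + 2.65·ey = (-7.3498,-0.7215)

-7.35 -0.72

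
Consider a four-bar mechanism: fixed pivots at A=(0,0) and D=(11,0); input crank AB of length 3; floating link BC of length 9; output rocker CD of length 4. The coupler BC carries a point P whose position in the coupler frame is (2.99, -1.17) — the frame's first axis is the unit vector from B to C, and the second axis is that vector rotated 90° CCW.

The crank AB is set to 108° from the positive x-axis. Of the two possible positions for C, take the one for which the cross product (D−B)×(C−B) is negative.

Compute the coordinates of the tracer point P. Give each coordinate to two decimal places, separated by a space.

1.24 0.49

A=(0,0), D=(11.00,0)
B = A + 3.00·(cos108°, sin108°) = (-0.9271, 2.8532)
|BD| = 12.2636
circle(B,9.00) ∩ circle(D,4.00): a=8.7819, h=1.9693
  candidates: C₊=(8.0720,2.7253) cross=24.150; C₋=(7.1557,-1.1052) cross=-24.150
  mode - wants cross < 0 → take C=(7.1557,-1.1052) (cross=-24.150)
ex = (C−B)/|BC| = (0.8981,-0.4398); ey = (0.4398,0.8981)
P = B + 2.99·ex + -1.17·ey = (1.2436,0.4873)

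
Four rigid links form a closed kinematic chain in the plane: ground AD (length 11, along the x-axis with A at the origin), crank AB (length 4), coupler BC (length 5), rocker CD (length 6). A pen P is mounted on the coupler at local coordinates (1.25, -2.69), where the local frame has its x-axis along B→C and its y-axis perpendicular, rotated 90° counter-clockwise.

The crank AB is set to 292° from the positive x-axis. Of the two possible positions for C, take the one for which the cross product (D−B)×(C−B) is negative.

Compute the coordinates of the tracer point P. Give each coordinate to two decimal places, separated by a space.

A=(0,0), D=(11.00,0)
B = A + 4.00·(cos292°, sin292°) = (1.4984, -3.7087)
|BD| = 10.1997
circle(B,5.00) ∩ circle(D,6.00): a=4.5606, h=2.0495
  candidates: C₊=(5.0017,-0.1412) cross=20.905; C₋=(6.4921,-3.9597) cross=-20.905
  mode - wants cross < 0 → take C=(6.4921,-3.9597) (cross=-20.905)
ex = (C−B)/|BC| = (0.9987,-0.0502); ey = (0.0502,0.9987)
P = B + 1.25·ex + -2.69·ey = (2.6118,-6.4581)

2.61 -6.46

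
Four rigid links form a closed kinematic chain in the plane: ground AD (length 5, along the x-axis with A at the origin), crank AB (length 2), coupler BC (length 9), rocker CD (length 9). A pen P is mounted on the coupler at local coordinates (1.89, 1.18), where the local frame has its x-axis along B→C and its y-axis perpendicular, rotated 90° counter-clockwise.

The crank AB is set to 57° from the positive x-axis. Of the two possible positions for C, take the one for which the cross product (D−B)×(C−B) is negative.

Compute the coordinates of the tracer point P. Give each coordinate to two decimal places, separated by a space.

A=(0,0), D=(5.00,0)
B = A + 2.00·(cos57°, sin57°) = (1.0893, 1.6773)
|BD| = 4.2553
circle(B,9.00) ∩ circle(D,9.00): a=2.1276, h=8.7449
  candidates: C₊=(6.4917,8.8755) cross=37.212; C₋=(-0.4024,-7.1982) cross=-37.212
  mode - wants cross < 0 → take C=(-0.4024,-7.1982) (cross=-37.212)
ex = (C−B)/|BC| = (-0.1657,-0.9862); ey = (0.9862,-0.1657)
P = B + 1.89·ex + 1.18·ey = (1.9397,-0.3821)

1.94 -0.38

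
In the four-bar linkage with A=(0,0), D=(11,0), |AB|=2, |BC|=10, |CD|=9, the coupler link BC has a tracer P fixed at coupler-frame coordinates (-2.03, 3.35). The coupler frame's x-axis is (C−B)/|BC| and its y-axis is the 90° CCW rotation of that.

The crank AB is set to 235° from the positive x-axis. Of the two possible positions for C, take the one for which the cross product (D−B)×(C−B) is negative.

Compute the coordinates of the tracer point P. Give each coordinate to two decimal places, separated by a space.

-0.64 2.25

A=(0,0), D=(11.00,0)
B = A + 2.00·(cos235°, sin235°) = (-1.1472, -1.6383)
|BD| = 12.2571
circle(B,10.00) ∩ circle(D,9.00): a=6.9036, h=7.2346
  candidates: C₊=(4.7275,6.4542) cross=88.676; C₋=(6.6615,-7.8853) cross=-88.676
  mode - wants cross < 0 → take C=(6.6615,-7.8853) (cross=-88.676)
ex = (C−B)/|BC| = (0.7809,-0.6247); ey = (0.6247,0.7809)
P = B + -2.03·ex + 3.35·ey = (-0.6396,2.2457)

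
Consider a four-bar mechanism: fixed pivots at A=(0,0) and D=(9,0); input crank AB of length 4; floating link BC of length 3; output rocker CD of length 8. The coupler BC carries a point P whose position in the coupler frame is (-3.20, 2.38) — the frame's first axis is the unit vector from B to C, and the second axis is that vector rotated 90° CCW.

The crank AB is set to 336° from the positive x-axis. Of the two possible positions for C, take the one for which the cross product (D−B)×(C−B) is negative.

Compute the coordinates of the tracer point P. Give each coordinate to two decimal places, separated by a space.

7.26 0.07

A=(0,0), D=(9.00,0)
B = A + 4.00·(cos336°, sin336°) = (3.6542, -1.6269)
|BD| = 5.5879
circle(B,3.00) ∩ circle(D,8.00): a=-2.1274, h=2.1152
  candidates: C₊=(1.0031,-0.2227) cross=11.820; C₋=(2.2348,-4.2699) cross=-11.820
  mode - wants cross < 0 → take C=(2.2348,-4.2699) (cross=-11.820)
ex = (C−B)/|BC| = (-0.4731,-0.8810); ey = (0.8810,-0.4731)
P = B + -3.20·ex + 2.38·ey = (7.2649,0.0662)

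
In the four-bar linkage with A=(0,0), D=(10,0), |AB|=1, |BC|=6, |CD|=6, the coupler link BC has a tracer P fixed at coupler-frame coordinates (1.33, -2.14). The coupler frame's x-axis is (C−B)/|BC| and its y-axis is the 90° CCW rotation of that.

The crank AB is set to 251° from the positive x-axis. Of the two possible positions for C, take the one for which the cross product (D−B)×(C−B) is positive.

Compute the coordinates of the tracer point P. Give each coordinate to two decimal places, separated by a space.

2.00 -1.92

A=(0,0), D=(10.00,0)
B = A + 1.00·(cos251°, sin251°) = (-0.3256, -0.9455)
|BD| = 10.3688
circle(B,6.00) ∩ circle(D,6.00): a=5.1844, h=3.0203
  candidates: C₊=(4.5618,2.5349) cross=31.317; C₋=(5.1126,-3.4805) cross=-31.317
  mode + wants cross > 0 → take C=(4.5618,2.5349) (cross=31.317)
ex = (C−B)/|BC| = (0.8146,0.5801); ey = (-0.5801,0.8146)
P = B + 1.33·ex + -2.14·ey = (1.9992,-1.9172)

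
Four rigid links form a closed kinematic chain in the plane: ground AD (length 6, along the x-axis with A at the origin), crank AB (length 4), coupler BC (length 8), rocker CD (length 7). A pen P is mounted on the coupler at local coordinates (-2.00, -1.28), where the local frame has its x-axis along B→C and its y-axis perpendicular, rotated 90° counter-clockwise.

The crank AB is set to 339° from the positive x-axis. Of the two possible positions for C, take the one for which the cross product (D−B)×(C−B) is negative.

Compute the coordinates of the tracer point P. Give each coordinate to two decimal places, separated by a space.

1.37 -1.69

A=(0,0), D=(6.00,0)
B = A + 4.00·(cos339°, sin339°) = (3.7343, -1.4335)
|BD| = 2.6811
circle(B,8.00) ∩ circle(D,7.00): a=4.1379, h=6.8467
  candidates: C₊=(3.5704,6.5648) cross=18.357; C₋=(10.8918,-5.0070) cross=-18.357
  mode - wants cross < 0 → take C=(10.8918,-5.0070) (cross=-18.357)
ex = (C−B)/|BC| = (0.8947,-0.4467); ey = (0.4467,0.8947)
P = B + -2.00·ex + -1.28·ey = (1.3732,-1.6853)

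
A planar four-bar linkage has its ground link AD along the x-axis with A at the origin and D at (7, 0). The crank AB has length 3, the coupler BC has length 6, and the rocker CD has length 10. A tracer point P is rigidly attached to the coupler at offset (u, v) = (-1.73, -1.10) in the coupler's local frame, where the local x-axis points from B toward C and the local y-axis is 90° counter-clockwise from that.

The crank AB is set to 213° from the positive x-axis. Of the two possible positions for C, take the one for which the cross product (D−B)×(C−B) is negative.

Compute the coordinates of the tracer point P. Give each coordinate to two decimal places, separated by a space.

-4.23 -0.51

A=(0,0), D=(7.00,0)
B = A + 3.00·(cos213°, sin213°) = (-2.5160, -1.6339)
|BD| = 9.6553
circle(B,6.00) ∩ circle(D,10.00): a=1.5134, h=5.8060
  candidates: C₊=(-2.0070,4.3445) cross=56.059; C₋=(-0.0419,-7.1001) cross=-56.059
  mode - wants cross < 0 → take C=(-0.0419,-7.1001) (cross=-56.059)
ex = (C−B)/|BC| = (0.4123,-0.9110); ey = (0.9110,0.4123)
P = B + -1.73·ex + -1.10·ey = (-4.2315,-0.5114)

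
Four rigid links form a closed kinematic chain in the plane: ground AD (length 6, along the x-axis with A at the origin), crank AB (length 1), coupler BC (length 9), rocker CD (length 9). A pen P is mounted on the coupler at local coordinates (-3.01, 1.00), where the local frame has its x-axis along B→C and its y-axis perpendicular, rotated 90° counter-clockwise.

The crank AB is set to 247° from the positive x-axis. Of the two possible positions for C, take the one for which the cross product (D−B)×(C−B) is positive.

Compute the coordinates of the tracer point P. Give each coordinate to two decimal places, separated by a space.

-2.03 -3.63

A=(0,0), D=(6.00,0)
B = A + 1.00·(cos247°, sin247°) = (-0.3907, -0.9205)
|BD| = 6.4567
circle(B,9.00) ∩ circle(D,9.00): a=3.2283, h=8.4011
  candidates: C₊=(1.6069,7.8550) cross=54.243; C₋=(4.0023,-8.7755) cross=-54.243
  mode + wants cross > 0 → take C=(1.6069,7.8550) (cross=54.243)
ex = (C−B)/|BC| = (0.2220,0.9751); ey = (-0.9751,0.2220)
P = B + -3.01·ex + 1.00·ey = (-2.0339,-3.6335)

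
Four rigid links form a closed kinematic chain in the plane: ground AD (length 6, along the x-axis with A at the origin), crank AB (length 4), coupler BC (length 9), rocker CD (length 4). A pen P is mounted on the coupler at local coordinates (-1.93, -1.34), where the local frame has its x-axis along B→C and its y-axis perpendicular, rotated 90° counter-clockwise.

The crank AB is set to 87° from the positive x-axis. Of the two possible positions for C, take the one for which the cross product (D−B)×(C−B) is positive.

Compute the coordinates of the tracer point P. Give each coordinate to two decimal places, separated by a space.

A=(0,0), D=(6.00,0)
B = A + 4.00·(cos87°, sin87°) = (0.2093, 3.9945)
|BD| = 7.0348
circle(B,9.00) ∩ circle(D,4.00): a=8.1373, h=3.8451
  candidates: C₊=(9.0909,2.5390) cross=27.049; C₋=(4.7242,-3.7911) cross=-27.049
  mode + wants cross > 0 → take C=(9.0909,2.5390) (cross=27.049)
ex = (C−B)/|BC| = (0.9868,-0.1617); ey = (0.1617,0.9868)
P = B + -1.93·ex + -1.34·ey = (-1.9120,2.9843)

-1.91 2.98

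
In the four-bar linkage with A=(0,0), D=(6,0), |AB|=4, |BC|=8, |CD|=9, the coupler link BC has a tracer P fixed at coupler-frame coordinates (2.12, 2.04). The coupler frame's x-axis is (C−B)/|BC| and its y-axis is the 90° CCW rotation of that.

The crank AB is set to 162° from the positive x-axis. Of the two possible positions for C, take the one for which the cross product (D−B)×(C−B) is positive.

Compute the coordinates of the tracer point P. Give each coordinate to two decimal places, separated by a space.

-4.11 4.16

A=(0,0), D=(6.00,0)
B = A + 4.00·(cos162°, sin162°) = (-3.8042, 1.2361)
|BD| = 9.8818
circle(B,8.00) ∩ circle(D,9.00): a=4.0808, h=6.8809
  candidates: C₊=(1.1052,7.5525) cross=67.996; C₋=(-0.6162,-6.1013) cross=-67.996
  mode + wants cross > 0 → take C=(1.1052,7.5525) (cross=67.996)
ex = (C−B)/|BC| = (0.6137,0.7896); ey = (-0.7896,0.6137)
P = B + 2.12·ex + 2.04·ey = (-4.1139,4.1618)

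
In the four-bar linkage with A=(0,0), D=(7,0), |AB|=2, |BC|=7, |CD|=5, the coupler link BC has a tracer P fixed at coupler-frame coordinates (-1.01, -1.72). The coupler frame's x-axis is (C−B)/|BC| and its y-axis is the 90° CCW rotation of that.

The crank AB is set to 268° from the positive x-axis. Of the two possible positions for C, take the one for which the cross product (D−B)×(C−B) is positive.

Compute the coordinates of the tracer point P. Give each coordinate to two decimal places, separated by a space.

0.81 -3.79

A=(0,0), D=(7.00,0)
B = A + 2.00·(cos268°, sin268°) = (-0.0698, -1.9988)
|BD| = 7.3469
circle(B,7.00) ∩ circle(D,5.00): a=5.3068, h=4.5649
  candidates: C₊=(3.7949,3.8376) cross=33.538; C₋=(6.2787,-4.9477) cross=-33.538
  mode + wants cross > 0 → take C=(3.7949,3.8376) (cross=33.538)
ex = (C−B)/|BC| = (0.5521,0.8338); ey = (-0.8338,0.5521)
P = B + -1.01·ex + -1.72·ey = (0.8067,-3.7905)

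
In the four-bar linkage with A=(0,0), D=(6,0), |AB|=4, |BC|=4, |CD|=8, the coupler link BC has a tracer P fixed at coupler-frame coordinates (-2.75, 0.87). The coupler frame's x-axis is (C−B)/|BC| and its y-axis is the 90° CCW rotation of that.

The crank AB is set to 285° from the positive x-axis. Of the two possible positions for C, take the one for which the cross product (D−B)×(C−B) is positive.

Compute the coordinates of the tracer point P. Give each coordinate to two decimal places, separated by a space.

2.48 -6.36

A=(0,0), D=(6.00,0)
B = A + 4.00·(cos285°, sin285°) = (1.0353, -3.8637)
|BD| = 6.2910
circle(B,4.00) ∩ circle(D,8.00): a=-0.6695, h=3.9436
  candidates: C₊=(-1.9151,-1.1627) cross=24.809; C₋=(2.9289,-7.3871) cross=-24.809
  mode + wants cross > 0 → take C=(-1.9151,-1.1627) (cross=24.809)
ex = (C−B)/|BC| = (-0.7376,0.6753); ey = (-0.6753,-0.7376)
P = B + -2.75·ex + 0.87·ey = (2.4762,-6.3624)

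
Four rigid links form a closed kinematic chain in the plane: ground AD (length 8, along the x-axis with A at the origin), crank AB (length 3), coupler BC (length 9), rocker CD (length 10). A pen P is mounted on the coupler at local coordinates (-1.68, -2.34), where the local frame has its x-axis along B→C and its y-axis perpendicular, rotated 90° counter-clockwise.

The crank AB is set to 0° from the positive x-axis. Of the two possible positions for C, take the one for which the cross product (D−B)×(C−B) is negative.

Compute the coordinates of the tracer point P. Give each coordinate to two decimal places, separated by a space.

0.55 1.52

A=(0,0), D=(8.00,0)
B = A + 3.00·(cos0°, sin0°) = (3.0000, 0.0000)
|BD| = 5.0000
circle(B,9.00) ∩ circle(D,10.00): a=0.6000, h=8.9800
  candidates: C₊=(3.6000,8.9800) cross=44.900; C₋=(3.6000,-8.9800) cross=-44.900
  mode - wants cross < 0 → take C=(3.6000,-8.9800) (cross=-44.900)
ex = (C−B)/|BC| = (0.0667,-0.9978); ey = (0.9978,0.0667)
P = B + -1.68·ex + -2.34·ey = (0.5532,1.5203)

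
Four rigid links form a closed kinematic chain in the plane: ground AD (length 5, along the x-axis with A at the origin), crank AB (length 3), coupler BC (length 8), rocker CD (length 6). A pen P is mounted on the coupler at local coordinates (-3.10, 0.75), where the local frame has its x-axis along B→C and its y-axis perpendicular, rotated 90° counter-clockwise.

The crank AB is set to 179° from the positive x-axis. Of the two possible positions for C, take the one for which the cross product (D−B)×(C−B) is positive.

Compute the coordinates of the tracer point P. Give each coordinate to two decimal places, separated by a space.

A=(0,0), D=(5.00,0)
B = A + 3.00·(cos179°, sin179°) = (-2.9995, 0.0524)
|BD| = 7.9997
circle(B,8.00) ∩ circle(D,6.00): a=5.7499, h=5.5622
  candidates: C₊=(2.7867,5.5768) cross=44.496; C₋=(2.7138,-5.5474) cross=-44.496
  mode + wants cross > 0 → take C=(2.7867,5.5768) (cross=44.496)
ex = (C−B)/|BC| = (0.7233,0.6906); ey = (-0.6906,0.7233)
P = B + -3.10·ex + 0.75·ey = (-5.7596,-1.5459)

-5.76 -1.55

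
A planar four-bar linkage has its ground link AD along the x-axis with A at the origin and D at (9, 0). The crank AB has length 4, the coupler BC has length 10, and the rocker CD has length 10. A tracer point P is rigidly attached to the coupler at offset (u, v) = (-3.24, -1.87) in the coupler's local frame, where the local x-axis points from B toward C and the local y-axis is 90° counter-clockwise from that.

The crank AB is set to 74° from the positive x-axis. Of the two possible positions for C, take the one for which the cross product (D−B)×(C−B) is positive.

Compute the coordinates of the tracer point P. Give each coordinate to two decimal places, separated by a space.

-0.30 0.38

A=(0,0), D=(9.00,0)
B = A + 4.00·(cos74°, sin74°) = (1.1025, 3.8450)
|BD| = 8.7837
circle(B,10.00) ∩ circle(D,10.00): a=4.3919, h=8.9840
  candidates: C₊=(8.9840,10.0000) cross=78.913; C₋=(1.1186,-6.1549) cross=-78.913
  mode + wants cross > 0 → take C=(8.9840,10.0000) (cross=78.913)
ex = (C−B)/|BC| = (0.7881,0.6155); ey = (-0.6155,0.7881)
P = B + -3.24·ex + -1.87·ey = (-0.3001,0.3770)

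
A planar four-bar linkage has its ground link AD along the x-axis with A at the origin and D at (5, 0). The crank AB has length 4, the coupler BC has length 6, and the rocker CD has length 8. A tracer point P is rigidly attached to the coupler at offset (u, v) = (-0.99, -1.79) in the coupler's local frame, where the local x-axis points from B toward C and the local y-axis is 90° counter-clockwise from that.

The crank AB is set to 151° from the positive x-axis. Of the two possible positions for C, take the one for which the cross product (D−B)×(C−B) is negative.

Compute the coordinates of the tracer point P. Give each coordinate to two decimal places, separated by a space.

-5.48 2.45

A=(0,0), D=(5.00,0)
B = A + 4.00·(cos151°, sin151°) = (-3.4985, 1.9392)
|BD| = 8.7169
circle(B,6.00) ∩ circle(D,8.00): a=2.7524, h=5.3314
  candidates: C₊=(0.3710,6.5248) cross=46.474; C₋=(-2.0011,-3.8709) cross=-46.474
  mode - wants cross < 0 → take C=(-2.0011,-3.8709) (cross=-46.474)
ex = (C−B)/|BC| = (0.2496,-0.9684); ey = (0.9684,0.2496)
P = B + -0.99·ex + -1.79·ey = (-5.4789,2.4512)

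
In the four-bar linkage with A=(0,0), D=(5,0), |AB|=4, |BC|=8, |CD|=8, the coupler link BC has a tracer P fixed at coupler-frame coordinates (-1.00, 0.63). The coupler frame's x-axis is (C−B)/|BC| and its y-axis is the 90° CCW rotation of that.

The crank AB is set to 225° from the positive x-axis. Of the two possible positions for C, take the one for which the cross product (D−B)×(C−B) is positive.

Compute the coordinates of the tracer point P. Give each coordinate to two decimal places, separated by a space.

-3.64 -3.68

A=(0,0), D=(5.00,0)
B = A + 4.00·(cos225°, sin225°) = (-2.8284, -2.8284)
|BD| = 8.3237
circle(B,8.00) ∩ circle(D,8.00): a=4.1619, h=6.8322
  candidates: C₊=(-1.2358,5.0114) cross=56.869; C₋=(3.4074,-7.8399) cross=-56.869
  mode + wants cross > 0 → take C=(-1.2358,5.0114) (cross=56.869)
ex = (C−B)/|BC| = (0.1991,0.9800); ey = (-0.9800,0.1991)
P = B + -1.00·ex + 0.63·ey = (-3.6449,-3.6830)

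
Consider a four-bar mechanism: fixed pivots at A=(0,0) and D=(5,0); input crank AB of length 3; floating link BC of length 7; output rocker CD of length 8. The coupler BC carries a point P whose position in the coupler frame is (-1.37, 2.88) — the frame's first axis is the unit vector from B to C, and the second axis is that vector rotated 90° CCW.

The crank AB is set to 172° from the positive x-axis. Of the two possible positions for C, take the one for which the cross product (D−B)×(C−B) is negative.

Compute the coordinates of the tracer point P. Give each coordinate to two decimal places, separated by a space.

A=(0,0), D=(5.00,0)
B = A + 3.00·(cos172°, sin172°) = (-2.9708, 0.4175)
|BD| = 7.9817
circle(B,7.00) ∩ circle(D,8.00): a=3.0512, h=6.3000
  candidates: C₊=(0.4058,6.5493) cross=50.285; C₋=(-0.2533,-6.0335) cross=-50.285
  mode - wants cross < 0 → take C=(-0.2533,-6.0335) (cross=-50.285)
ex = (C−B)/|BC| = (0.3882,-0.9216); ey = (0.9216,0.3882)
P = B + -1.37·ex + 2.88·ey = (-0.8485,2.7981)

-0.85 2.80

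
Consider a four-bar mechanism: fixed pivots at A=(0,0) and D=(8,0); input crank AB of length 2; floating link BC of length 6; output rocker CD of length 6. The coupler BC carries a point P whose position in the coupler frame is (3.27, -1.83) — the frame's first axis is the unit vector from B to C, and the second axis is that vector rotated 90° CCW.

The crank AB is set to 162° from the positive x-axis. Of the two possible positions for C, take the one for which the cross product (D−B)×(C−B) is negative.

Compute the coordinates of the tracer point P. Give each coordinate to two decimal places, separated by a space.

A=(0,0), D=(8.00,0)
B = A + 2.00·(cos162°, sin162°) = (-1.9021, 0.6180)
|BD| = 9.9214
circle(B,6.00) ∩ circle(D,6.00): a=4.9607, h=3.3751
  candidates: C₊=(3.2592,3.6776) cross=33.486; C₋=(2.8387,-3.0596) cross=-33.486
  mode - wants cross < 0 → take C=(2.8387,-3.0596) (cross=-33.486)
ex = (C−B)/|BC| = (0.7901,-0.6129); ey = (0.6129,0.7901)
P = B + 3.27·ex + -1.83·ey = (-0.4400,-2.8322)

-0.44 -2.83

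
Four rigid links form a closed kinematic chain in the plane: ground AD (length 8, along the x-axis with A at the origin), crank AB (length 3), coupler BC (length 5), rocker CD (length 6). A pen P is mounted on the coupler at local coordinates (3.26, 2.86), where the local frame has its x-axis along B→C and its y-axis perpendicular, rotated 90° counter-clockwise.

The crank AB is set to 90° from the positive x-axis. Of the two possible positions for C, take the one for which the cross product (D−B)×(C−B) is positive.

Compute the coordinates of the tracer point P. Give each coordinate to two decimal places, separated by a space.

A=(0,0), D=(8.00,0)
B = A + 3.00·(cos90°, sin90°) = (0.0000, 3.0000)
|BD| = 8.5440
circle(B,5.00) ∩ circle(D,6.00): a=3.6283, h=3.4403
  candidates: C₊=(4.6052,4.9473) cross=29.394; C₋=(2.1893,-1.4952) cross=-29.394
  mode + wants cross > 0 → take C=(4.6052,4.9473) (cross=29.394)
ex = (C−B)/|BC| = (0.9210,0.3895); ey = (-0.3895,0.9210)
P = B + 3.26·ex + 2.86·ey = (1.8888,6.9038)

1.89 6.90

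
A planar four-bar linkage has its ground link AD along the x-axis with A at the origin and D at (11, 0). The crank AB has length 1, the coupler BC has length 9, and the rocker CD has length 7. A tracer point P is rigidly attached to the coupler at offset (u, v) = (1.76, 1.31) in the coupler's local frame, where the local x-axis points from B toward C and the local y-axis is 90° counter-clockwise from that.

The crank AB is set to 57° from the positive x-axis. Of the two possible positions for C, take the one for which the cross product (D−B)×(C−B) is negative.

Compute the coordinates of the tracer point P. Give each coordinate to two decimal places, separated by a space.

A=(0,0), D=(11.00,0)
B = A + 1.00·(cos57°, sin57°) = (0.5446, 0.8387)
|BD| = 10.4889
circle(B,9.00) ∩ circle(D,7.00): a=6.7699, h=5.9303
  candidates: C₊=(7.7670,6.2087) cross=62.203; C₋=(6.8187,-5.6140) cross=-62.203
  mode - wants cross < 0 → take C=(6.8187,-5.6140) (cross=-62.203)
ex = (C−B)/|BC| = (0.6971,-0.7170); ey = (0.7170,0.6971)
P = B + 1.76·ex + 1.31·ey = (2.7108,0.4900)

2.71 0.49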